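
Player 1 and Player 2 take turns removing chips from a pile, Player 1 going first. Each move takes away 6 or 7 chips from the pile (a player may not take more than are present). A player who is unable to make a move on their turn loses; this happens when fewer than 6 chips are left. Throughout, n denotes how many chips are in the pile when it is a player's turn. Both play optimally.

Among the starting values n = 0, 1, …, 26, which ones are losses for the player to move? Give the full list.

Use the standard recursion: the mover loses at a terminal position; elsewhere, the mover wins exactly when some move hands the opponent an L position.
n=0: no move → L
n=1: no move → L
n=2: no move → L
n=3: no move → L
n=4: no move → L
n=5: no move → L
n=6: can move to 0, which is L ⇒ W
n=7: can move to 1, which is L ⇒ W
n=8: can move to 2, which is L ⇒ W
n=9: can move to 3, which is L ⇒ W
n=10: can move to 4, which is L ⇒ W
n=11: can move to 5, which is L ⇒ W
n=12: can move to 5, which is L ⇒ W
n=13: moves to 7(W), 6(W); every one is W ⇒ L
n=14: moves to 8(W), 7(W); every one is W ⇒ L
n=15: moves to 9(W), 8(W); every one is W ⇒ L
n=16: moves to 10(W), 9(W); every one is W ⇒ L
n=17: moves to 11(W), 10(W); every one is W ⇒ L
n=18: moves to 12(W), 11(W); every one is W ⇒ L
n=19: can move to 13, which is L ⇒ W
n=20: can move to 14, which is L ⇒ W
n=21: can move to 15, which is L ⇒ W
n=22: can move to 16, which is L ⇒ W
n=23: can move to 17, which is L ⇒ W
n=24: can move to 18, which is L ⇒ W
n=25: can move to 18, which is L ⇒ W
n=26: moves to 20(W), 19(W); every one is W ⇒ L
The losing starting values of n are exactly the entries labelled L in this table (13 of them).

0, 1, 2, 3, 4, 5, 13, 14, 15, 16, 17, 18, 26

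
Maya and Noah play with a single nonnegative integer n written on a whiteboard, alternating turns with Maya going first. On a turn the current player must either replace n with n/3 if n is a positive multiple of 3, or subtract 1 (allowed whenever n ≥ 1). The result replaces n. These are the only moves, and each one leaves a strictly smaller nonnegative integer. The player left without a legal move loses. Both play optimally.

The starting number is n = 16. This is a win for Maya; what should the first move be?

Move to 15.

Compute win/loss labels from the base case upward. A position with no move is L. Any other position is W if it can reach an L in one move, else L.
n=0: no move → L
n=1: can move to 0, which is L ⇒ W
n=2: the only move is to 1(W), a W ⇒ L
n=3: can move to 2, which is L ⇒ W
n=4: the only move is to 3(W), a W ⇒ L
n=5: can move to 4, which is L ⇒ W
n=6: can move to 2, which is L ⇒ W
n=7: the only move is to 6(W), a W ⇒ L
n=8: can move to 7, which is L ⇒ W
n=9: moves to 3(W), 8(W); every one is W ⇒ L
n=10: can move to 9, which is L ⇒ W
n=11: the only move is to 10(W), a W ⇒ L
n=12: can move to 4, which is L ⇒ W
n=13: the only move is to 12(W), a W ⇒ L
n=14: can move to 13, which is L ⇒ W
n=15: moves to 5(W), 14(W); every one is W ⇒ L
n=16: can move to 15, which is L ⇒ W
From 16, the L positions reachable in one move are: 15.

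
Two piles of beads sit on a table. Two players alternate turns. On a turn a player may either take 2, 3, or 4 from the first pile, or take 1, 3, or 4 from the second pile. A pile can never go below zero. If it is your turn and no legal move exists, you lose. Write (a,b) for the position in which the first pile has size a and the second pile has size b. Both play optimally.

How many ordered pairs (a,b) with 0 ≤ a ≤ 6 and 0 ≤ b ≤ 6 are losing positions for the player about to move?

14

Use the standard recursion: the mover loses at a terminal position; elsewhere, the mover wins exactly when some move hands the opponent an L position.
Every move lowers a or b (never raises either), so fill the grid row by row in increasing a, and left to right within a row: each cell's successors are then already labelled.
      b=0  b=1  b=2  b=3  b=4  b=5  b=6
a=0:    L    W    L    W    W    W    W
a=1:    L    W    L    W    W    W    W
a=2:    W    L    W    L    W    W    W
a=3:    W    L    W    L    W    W    W
a=4:    W    W    W    W    L    W    L
a=5:    W    W    W    W    L    W    L
a=6:    L    W    L    W    W    W    W
Cells with no legal move (terminal, hence L): (0,0), (1,0).
The remaining L cells, each justified by listing all of its moves:
(0,2): →(0,1)(W) only, which is W, so L
(1,2): →(1,1)(W) only, which is W, so L
(2,1): →(0,1)(W), (2,0)(W) — all W, so L
(2,3): →(0,3)(W), (2,2)(W), (2,0)(W) — all W, so L
(3,1): →(1,1)(W), (0,1)(W), (3,0)(W) — all W, so L
(3,3): →(1,3)(W), (0,3)(W), (3,2)(W), (3,0)(W) — all W, so L
(4,4): →(2,4)(W), (1,4)(W), (0,4)(W), (4,3)(W), (4,1)(W), (4,0)(W) — all W, so L
(4,6): →(2,6)(W), (1,6)(W), (0,6)(W), (4,5)(W), (4,3)(W), (4,2)(W) — all W, so L
(5,4): →(3,4)(W), (2,4)(W), (1,4)(W), (5,3)(W), (5,1)(W), (5,0)(W) — all W, so L
(5,6): →(3,6)(W), (2,6)(W), (1,6)(W), (5,5)(W), (5,3)(W), (5,2)(W) — all W, so L
(6,0): →(4,0)(W), (3,0)(W), (2,0)(W) — all W, so L
(6,2): →(4,2)(W), (3,2)(W), (2,2)(W), (6,1)(W) — all W, so L
Every other cell has at least one move into one of the L cells above, so it is W.
L cells per row: a=0: 2, a=1: 2, a=2: 2, a=3: 2, a=4: 2, a=5: 2, a=6: 2; total 14.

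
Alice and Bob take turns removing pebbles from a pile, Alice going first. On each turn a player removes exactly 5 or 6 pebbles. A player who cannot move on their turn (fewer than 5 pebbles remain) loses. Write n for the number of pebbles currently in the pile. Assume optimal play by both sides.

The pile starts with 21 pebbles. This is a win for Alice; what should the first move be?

Use the standard recursion: the mover loses at a terminal position; elsewhere, the mover wins exactly when some move hands the opponent an L position.
n=0: no move → L
n=1: no move → L
n=2: no move → L
n=3: no move → L
n=4: no move → L
n=5: →0(L), so W
n=6: →1(L), so W
n=7: →2(L), so W
n=8: →3(L), so W
n=9: →4(L), so W
n=10: →4(L), so W
n=11: →6(W), 5(W) — all W, so L
n=12: →7(W), 6(W) — all W, so L
n=13: →8(W), 7(W) — all W, so L
n=14: →9(W), 8(W) — all W, so L
n=15: →10(W), 9(W) — all W, so L
n=16: →11(L), so W
n=17: →12(L), so W
n=18: →13(L), so W
n=19: →14(L), so W
n=20: →15(L), so W
n=21: →15(L), so W
From 21, the L positions reachable in one move are: 15.

Remove 6, leaving 15.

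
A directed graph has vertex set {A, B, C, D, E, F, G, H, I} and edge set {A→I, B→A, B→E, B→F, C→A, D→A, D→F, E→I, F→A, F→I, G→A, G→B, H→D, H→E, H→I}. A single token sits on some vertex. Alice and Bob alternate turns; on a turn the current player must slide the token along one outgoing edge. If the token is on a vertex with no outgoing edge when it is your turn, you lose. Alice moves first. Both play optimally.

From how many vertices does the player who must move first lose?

Label each position W (a win for the player to move) or L (a loss). A position with no legal move is L; any other position is W exactly when some move reaches an L, and L when every move reaches a W.
Every edge goes from a vertex to one that appears earlier in the order I, A, F, D, E, C, H, B, G, so processing vertices in that order labels each vertex after all of its successors.
I: no outgoing edge → L
A: can move to I, which is L ⇒ W
F: can move to I, which is L ⇒ W
D: moves to F(W), A(W); every one is W ⇒ L
E: can move to I, which is L ⇒ W
C: the only move is to A(W), a W ⇒ L
H: can move to D, which is L ⇒ W
B: moves to E(W), F(W), A(W); every one is W ⇒ L
G: can move to B, which is L ⇒ W
The L vertices are B, C, D, I; that is 4 in all.

4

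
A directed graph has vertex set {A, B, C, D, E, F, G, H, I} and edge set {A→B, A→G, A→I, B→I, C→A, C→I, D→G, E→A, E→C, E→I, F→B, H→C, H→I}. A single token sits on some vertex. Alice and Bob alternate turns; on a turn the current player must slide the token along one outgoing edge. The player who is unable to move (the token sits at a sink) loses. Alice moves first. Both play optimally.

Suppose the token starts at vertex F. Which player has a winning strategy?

Bob wins.

Positions with no move are L. A position that does have a move is losing for the player to move precisely when every available move leads to a winning position for the opponent. Fill in the labels:
Every edge goes from a vertex to one that appears earlier in the order G, I, B, A, C, D, E, H, F, so processing vertices in that order labels each vertex after all of its successors.
G: no outgoing edge → L
I: no outgoing edge → L
B: reaches L-position I → W
A: reaches L-position I → W
C: reaches L-position I → W
D: reaches L-position G → W
E: reaches L-position I → W
H: reaches L-position I → W
F: only reaches B(W), which is W → L
Every move from F reaches a W position, so the mover loses.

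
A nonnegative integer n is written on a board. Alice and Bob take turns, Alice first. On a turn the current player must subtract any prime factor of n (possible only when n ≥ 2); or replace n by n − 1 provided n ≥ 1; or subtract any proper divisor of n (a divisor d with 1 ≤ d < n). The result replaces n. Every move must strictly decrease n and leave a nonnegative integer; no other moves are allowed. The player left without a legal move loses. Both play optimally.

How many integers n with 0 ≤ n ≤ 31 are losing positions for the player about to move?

6

Positions with no move are L. A position that does have a move is losing for the player to move precisely when every available move leads to a winning position for the opponent. Fill in the labels:
n=0: no move → L
n=1: →0(L), so W
n=2: →0(L), so W
n=3: →0(L), so W
n=4: →2(W), 3(W) — all W, so L
n=5: →0(L), so W
n=6: →4(L), so W
n=7: →0(L), so W
n=8: →4(L), so W
n=9: →6(W), 8(W) — all W, so L
n=10: →9(L), so W
n=11: →0(L), so W
n=12: →9(L), so W
n=13: →0(L), so W
n=14: →7(W), 12(W), 13(W) — all W, so L
n=15: →14(L), so W
n=16: →14(L), so W
n=17: →0(L), so W
n=18: →9(L), so W
n=19: →0(L), so W
n=20: →10(W), 15(W), 16(W), 18(W), 19(W) — all W, so L
n=21: →14(L), so W
n=22: →20(L), so W
n=23: →0(L), so W
n=24: →20(L), so W
n=25: →20(L), so W
n=26: →13(W), 24(W), 25(W) — all W, so L
n=27: →26(L), so W
n=28: →14(L), so W
n=29: →0(L), so W
n=30: →20(L), so W
n=31: →0(L), so W
L entries with 0 ≤ n ≤ 31: n = 0, 4, 9, 14, 20, 26; that makes 6.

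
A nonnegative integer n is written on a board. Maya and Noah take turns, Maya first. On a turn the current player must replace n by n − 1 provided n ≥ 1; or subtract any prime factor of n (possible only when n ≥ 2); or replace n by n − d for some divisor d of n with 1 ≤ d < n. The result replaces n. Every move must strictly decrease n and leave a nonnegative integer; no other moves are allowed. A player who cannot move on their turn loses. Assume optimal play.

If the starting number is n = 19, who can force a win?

Build the W/L table. Terminal = L. A non-terminal position is W if it has a move to some L; otherwise it is L.
n=0: no move → L
n=1: can move to 0, which is L ⇒ W
n=2: can move to 0, which is L ⇒ W
n=3: can move to 0, which is L ⇒ W
n=4: moves to 2(W), 3(W); every one is W ⇒ L
n=5: can move to 0, which is L ⇒ W
n=6: can move to 4, which is L ⇒ W
n=7: can move to 0, which is L ⇒ W
n=8: can move to 4, which is L ⇒ W
n=9: moves to 6(W), 8(W); every one is W ⇒ L
n=10: can move to 9, which is L ⇒ W
n=11: can move to 0, which is L ⇒ W
n=12: can move to 9, which is L ⇒ W
n=13: can move to 0, which is L ⇒ W
n=14: moves to 7(W), 12(W), 13(W); every one is W ⇒ L
n=15: can move to 14, which is L ⇒ W
n=16: can move to 14, which is L ⇒ W
n=17: can move to 0, which is L ⇒ W
n=18: can move to 9, which is L ⇒ W
n=19: can move to 0, which is L ⇒ W
From 19 Maya can move to 0, reaching an L position.

Maya wins.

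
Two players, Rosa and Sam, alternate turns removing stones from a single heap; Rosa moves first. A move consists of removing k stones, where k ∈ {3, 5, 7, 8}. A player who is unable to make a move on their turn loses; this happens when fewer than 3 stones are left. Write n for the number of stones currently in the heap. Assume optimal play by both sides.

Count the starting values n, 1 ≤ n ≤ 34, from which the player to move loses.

Work bottom-up. With no move the player to move loses. Otherwise the position is W if at least one move leads to an L position for the opponent, and L if every move leads to a W.
n=0: no move → L
n=1: no move → L
n=2: no move → L
n=3: can move to 0, which is L ⇒ W
n=4: can move to 1, which is L ⇒ W
n=5: can move to 2, which is L ⇒ W
n=6: can move to 1, which is L ⇒ W
n=7: can move to 2, which is L ⇒ W
n=8: can move to 1, which is L ⇒ W
n=9: can move to 2, which is L ⇒ W
n=10: can move to 2, which is L ⇒ W
n=11: moves to 8(W), 6(W), 4(W), 3(W); every one is W ⇒ L
n=12: moves to 9(W), 7(W), 5(W), 4(W); every one is W ⇒ L
n=13: moves to 10(W), 8(W), 6(W), 5(W); every one is W ⇒ L
n=14: can move to 11, which is L ⇒ W
n=15: can move to 12, which is L ⇒ W
n=16: can move to 13, which is L ⇒ W
n=17: can move to 12, which is L ⇒ W
n=18: can move to 13, which is L ⇒ W
n=19: can move to 12, which is L ⇒ W
n=20: can move to 13, which is L ⇒ W
n=21: can move to 13, which is L ⇒ W
n=22: moves to 19(W), 17(W), 15(W), 14(W); every one is W ⇒ L
n=23: moves to 20(W), 18(W), 16(W), 15(W); every one is W ⇒ L
n=24: moves to 21(W), 19(W), 17(W), 16(W); every one is W ⇒ L
n=25: can move to 22, which is L ⇒ W
n=26: can move to 23, which is L ⇒ W
n=27: can move to 24, which is L ⇒ W
n=28: can move to 23, which is L ⇒ W
n=29: can move to 24, which is L ⇒ W
n=30: can move to 23, which is L ⇒ W
n=31: can move to 24, which is L ⇒ W
n=32: can move to 24, which is L ⇒ W
n=33: moves to 30(W), 28(W), 26(W), 25(W); every one is W ⇒ L
n=34: moves to 31(W), 29(W), 27(W), 26(W); every one is W ⇒ L
L entries with 1 ≤ n ≤ 34 (n=0 is outside the asked range and is not counted): n = 1, 2, 11, 12, 13, 22, 23, 24, 33, 34; that makes 10.

10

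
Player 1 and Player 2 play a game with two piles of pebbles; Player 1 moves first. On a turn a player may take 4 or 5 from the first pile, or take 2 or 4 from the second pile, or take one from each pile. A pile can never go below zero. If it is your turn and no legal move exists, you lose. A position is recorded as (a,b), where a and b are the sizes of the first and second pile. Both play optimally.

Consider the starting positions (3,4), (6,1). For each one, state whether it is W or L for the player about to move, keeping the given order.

(3,4): W, (6,1): L

Label each position W (a win for the player to move) or L (a loss). A position with no legal move is L; any other position is W exactly when some move reaches an L, and L when every move reaches a W.
No move ever increases a pile, so every position that can arise here has a ≤ 6 and b ≤ 4; it is enough to label the cells with 0 ≤ a ≤ 6 and 0 ≤ b ≤ 4.
Every move lowers a or b (never raises either), so fill the grid row by row in increasing a, and left to right within a row: each cell's successors are then already labelled.
      b=0  b=1  b=2  b=3  b=4
a=0:    L    L    W    W    W
a=1:    L    W    W    L    W
a=2:    L    W    W    L    W
a=3:    L    W    W    L    W
a=4:    W    W    L    L    W
a=5:    W    W    L    W    W
a=6:    W    L    L    W    W
Cells with no legal move (terminal, hence L): (0,0), (0,1), (1,0), (2,0), (3,0).
The remaining L cells, each justified by listing all of its moves:
(1,3): L (options (1,1)(W), (0,2)(W) are all W)
(2,3): L (options (2,1)(W), (1,2)(W) are all W)
(3,3): L (options (3,1)(W), (2,2)(W) are all W)
(4,2): L (options (0,2)(W), (4,0)(W), (3,1)(W) are all W)
(4,3): L (options (0,3)(W), (4,1)(W), (3,2)(W) are all W)
(5,2): L (options (1,2)(W), (0,2)(W), (5,0)(W), (4,1)(W) are all W)
(6,1): L (options (2,1)(W), (1,1)(W), (5,0)(W) are all W)
(6,2): L (options (2,2)(W), (1,2)(W), (6,0)(W), (5,1)(W) are all W)
Every other cell has at least one move into one of the L cells above, so it is W.
(3,4): the move to (3,0) reaches an L cell, so W
(6,1): one of the L cells justified above, so L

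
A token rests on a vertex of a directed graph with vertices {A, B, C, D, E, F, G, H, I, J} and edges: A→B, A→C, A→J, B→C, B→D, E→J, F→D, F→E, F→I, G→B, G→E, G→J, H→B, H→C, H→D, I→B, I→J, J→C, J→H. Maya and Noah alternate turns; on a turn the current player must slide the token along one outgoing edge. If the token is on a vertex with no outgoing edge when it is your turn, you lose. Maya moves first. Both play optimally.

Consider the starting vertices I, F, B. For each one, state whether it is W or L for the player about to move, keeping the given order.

Work bottom-up. With no move the player to move loses. Otherwise the position is W if at least one move leads to an L position for the opponent, and L if every move leads to a W.
Every edge goes from a vertex to one that appears earlier in the order D, C, B, H, J, I, A, E, G, F, so processing vertices in that order labels each vertex after all of its successors.
D: no outgoing edge → L
C: no outgoing edge → L
B: can move to C, which is L ⇒ W
H: can move to C, which is L ⇒ W
J: can move to C, which is L ⇒ W
I: moves to J(W), B(W); every one is W ⇒ L
A: can move to C, which is L ⇒ W
E: the only move is to J(W), a W ⇒ L
G: can move to E, which is L ⇒ W
F: can move to E, which is L ⇒ W

I: L, F: W, B: W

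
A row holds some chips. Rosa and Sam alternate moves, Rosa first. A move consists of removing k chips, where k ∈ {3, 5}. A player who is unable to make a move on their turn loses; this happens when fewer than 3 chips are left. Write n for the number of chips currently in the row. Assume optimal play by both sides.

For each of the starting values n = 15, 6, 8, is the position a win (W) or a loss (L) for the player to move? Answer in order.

15: W, 6: W, 8: L

Work bottom-up. With no move the player to move loses. Otherwise the position is W if at least one move leads to an L position for the opponent, and L if every move leads to a W.
n=0: no move → L
n=1: no move → L
n=2: no move → L
n=3: can move to 0, which is L ⇒ W
n=4: can move to 1, which is L ⇒ W
n=5: can move to 2, which is L ⇒ W
n=6: can move to 1, which is L ⇒ W
n=7: can move to 2, which is L ⇒ W
n=8: moves to 5(W), 3(W); every one is W ⇒ L
n=9: moves to 6(W), 4(W); every one is W ⇒ L
n=10: moves to 7(W), 5(W); every one is W ⇒ L
n=11: can move to 8, which is L ⇒ W
n=12: can move to 9, which is L ⇒ W
n=13: can move to 10, which is L ⇒ W
n=14: can move to 9, which is L ⇒ W
n=15: can move to 10, which is L ⇒ W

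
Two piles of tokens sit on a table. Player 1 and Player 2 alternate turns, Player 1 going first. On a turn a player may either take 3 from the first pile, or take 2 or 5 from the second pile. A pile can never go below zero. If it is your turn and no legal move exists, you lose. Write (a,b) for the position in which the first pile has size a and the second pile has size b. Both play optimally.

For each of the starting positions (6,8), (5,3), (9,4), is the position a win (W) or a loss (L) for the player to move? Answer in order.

(6,8): L, (5,3): L, (9,4): W

Work bottom-up. With no move the player to move loses. Otherwise the position is W if at least one move leads to an L position for the opponent, and L if every move leads to a W.
No move ever increases a pile, so every position that can arise here has a ≤ 9 and b ≤ 8; it is enough to label the cells with 0 ≤ a ≤ 9 and 0 ≤ b ≤ 8.
Every move lowers a or b (never raises either), so fill the grid row by row in increasing a, and left to right within a row: each cell's successors are then already labelled.
      b=0  b=1  b=2  b=3  b=4  b=5  b=6  b=7  b=8
a=0:    L    L    W    W    L    W    W    L    L
a=1:    L    L    W    W    L    W    W    L    L
a=2:    L    L    W    W    L    W    W    L    L
a=3:    W    W    L    L    W    W    L    W    W
a=4:    W    W    L    L    W    W    L    W    W
a=5:    W    W    L    L    W    W    L    W    W
a=6:    L    L    W    W    L    W    W    L    L
a=7:    L    L    W    W    L    W    W    L    L
a=8:    L    L    W    W    L    W    W    L    L
a=9:    W    W    L    L    W    W    L    W    W
Cells with no legal move (terminal, hence L): (0,0), (0,1), (1,0), (1,1), (2,0), (2,1).
The remaining L cells, each justified by listing all of its moves:
(0,4): L (sole option (0,2)(W) is W)
(0,7): L (options (0,5)(W), (0,2)(W) are all W)
(0,8): L (options (0,6)(W), (0,3)(W) are all W)
(1,4): L (sole option (1,2)(W) is W)
(1,7): L (options (1,5)(W), (1,2)(W) are all W)
(1,8): L (options (1,6)(W), (1,3)(W) are all W)
(2,4): L (sole option (2,2)(W) is W)
(2,7): L (options (2,5)(W), (2,2)(W) are all W)
(2,8): L (options (2,6)(W), (2,3)(W) are all W)
(3,2): L (options (0,2)(W), (3,0)(W) are all W)
(3,3): L (options (0,3)(W), (3,1)(W) are all W)
(3,6): L (options (0,6)(W), (3,4)(W), (3,1)(W) are all W)
(4,2): L (options (1,2)(W), (4,0)(W) are all W)
(4,3): L (options (1,3)(W), (4,1)(W) are all W)
(4,6): L (options (1,6)(W), (4,4)(W), (4,1)(W) are all W)
(5,2): L (options (2,2)(W), (5,0)(W) are all W)
(5,3): L (options (2,3)(W), (5,1)(W) are all W)
(5,6): L (options (2,6)(W), (5,4)(W), (5,1)(W) are all W)
(6,0): L (sole option (3,0)(W) is W)
(6,1): L (sole option (3,1)(W) is W)
(6,4): L (options (3,4)(W), (6,2)(W) are all W)
(6,7): L (options (3,7)(W), (6,5)(W), (6,2)(W) are all W)
(6,8): L (options (3,8)(W), (6,6)(W), (6,3)(W) are all W)
(7,0): L (sole option (4,0)(W) is W)
(7,1): L (sole option (4,1)(W) is W)
(7,4): L (options (4,4)(W), (7,2)(W) are all W)
(7,7): L (options (4,7)(W), (7,5)(W), (7,2)(W) are all W)
(7,8): L (options (4,8)(W), (7,6)(W), (7,3)(W) are all W)
(8,0): L (sole option (5,0)(W) is W)
(8,1): L (sole option (5,1)(W) is W)
(8,4): L (options (5,4)(W), (8,2)(W) are all W)
(8,7): L (options (5,7)(W), (8,5)(W), (8,2)(W) are all W)
(8,8): L (options (5,8)(W), (8,6)(W), (8,3)(W) are all W)
(9,2): L (options (6,2)(W), (9,0)(W) are all W)
(9,3): L (options (6,3)(W), (9,1)(W) are all W)
(9,6): L (options (6,6)(W), (9,4)(W), (9,1)(W) are all W)
Every other cell has at least one move into one of the L cells above, so it is W.
(6,8): one of the L cells justified above, so L
(5,3): one of the L cells justified above, so L
(9,4): the move to (6,4) reaches an L cell, so W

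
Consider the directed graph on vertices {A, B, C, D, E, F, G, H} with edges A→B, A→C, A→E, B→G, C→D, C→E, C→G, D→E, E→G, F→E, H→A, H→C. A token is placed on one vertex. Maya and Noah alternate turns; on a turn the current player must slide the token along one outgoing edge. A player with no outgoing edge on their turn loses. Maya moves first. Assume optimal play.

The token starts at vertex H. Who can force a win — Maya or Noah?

Maya wins.

Build the W/L table. Terminal = L. A non-terminal position is W if it has a move to some L; otherwise it is L.
Every edge goes from a vertex to one that appears earlier in the order G, B, E, D, C, F, A, H, so processing vertices in that order labels each vertex after all of its successors.
G: no outgoing edge → L
B: reaches L-position G → W
E: reaches L-position G → W
D: only reaches E(W), which is W → L
C: reaches L-position D → W
F: only reaches E(W), which is W → L
A: only reaches C(W), E(W), B(W), all W → L
H: reaches L-position A → W
The starting position H is W: Maya should move to A, handing over an L position.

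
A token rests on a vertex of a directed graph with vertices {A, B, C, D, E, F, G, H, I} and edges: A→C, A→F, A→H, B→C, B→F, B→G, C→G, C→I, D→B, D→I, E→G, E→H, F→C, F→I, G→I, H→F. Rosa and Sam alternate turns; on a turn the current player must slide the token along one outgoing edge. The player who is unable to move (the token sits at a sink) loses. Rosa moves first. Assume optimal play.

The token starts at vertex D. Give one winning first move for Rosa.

Move to B.

Build the W/L table. Terminal = L. A non-terminal position is W if it has a move to some L; otherwise it is L.
Every edge goes from a vertex to one that appears earlier in the order I, G, C, F, B, H, E, D, A, so processing vertices in that order labels each vertex after all of its successors.
I: no outgoing edge → L
G: reaches L-position I → W
C: reaches L-position I → W
F: reaches L-position I → W
B: only reaches F(W), C(W), G(W), all W → L
H: only reaches F(W), which is W → L
E: reaches L-position H → W
D: reaches L-position B → W
A: reaches L-position H → W
From D, the L positions reachable in one move are: B, I. Any move reaching one of these is winning.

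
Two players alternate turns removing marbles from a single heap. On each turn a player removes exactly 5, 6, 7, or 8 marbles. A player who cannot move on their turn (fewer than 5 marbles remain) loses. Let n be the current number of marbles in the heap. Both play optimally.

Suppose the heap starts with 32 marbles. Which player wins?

Positions with no move are L. A position that does have a move is losing for the player to move precisely when every available move leads to a winning position for the opponent. Fill in the labels:
n=0: no move → L
n=1: no move → L
n=2: no move → L
n=3: no move → L
n=4: no move → L
n=5: →0(L), so W
n=6: →1(L), so W
n=7: →2(L), so W
n=8: →3(L), so W
n=9: →4(L), so W
n=10: →4(L), so W
n=11: →4(L), so W
n=12: →4(L), so W
n=13: →8(W), 7(W), 6(W), 5(W) — all W, so L
n=14: →9(W), 8(W), 7(W), 6(W) — all W, so L
n=15: →10(W), 9(W), 8(W), 7(W) — all W, so L
n=16: →11(W), 10(W), 9(W), 8(W) — all W, so L
n=17: →12(W), 11(W), 10(W), 9(W) — all W, so L
n=18: →13(L), so W
n=19: →14(L), so W
n=20: →15(L), so W
n=21: →16(L), so W
n=22: →17(L), so W
n=23: →17(L), so W
n=24: →17(L), so W
n=25: →17(L), so W
n=26: →21(W), 20(W), 19(W), 18(W) — all W, so L
n=27: →22(W), 21(W), 20(W), 19(W) — all W, so L
n=28: →23(W), 22(W), 21(W), 20(W) — all W, so L
n=29: →24(W), 23(W), 22(W), 21(W) — all W, so L
n=30: →25(W), 24(W), 23(W), 22(W) — all W, so L
n=31: →26(L), so W
n=32: →27(L), so W
From 32 the player to move can remove 5, leaving 27, reaching an L position.

The first player wins.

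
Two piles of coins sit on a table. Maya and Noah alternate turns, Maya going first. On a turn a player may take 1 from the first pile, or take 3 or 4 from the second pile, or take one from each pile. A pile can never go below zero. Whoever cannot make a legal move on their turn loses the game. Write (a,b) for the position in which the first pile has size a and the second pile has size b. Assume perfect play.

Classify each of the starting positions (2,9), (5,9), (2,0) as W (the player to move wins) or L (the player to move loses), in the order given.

(2,9): L, (5,9): W, (2,0): L

Use the standard recursion: the mover loses at a terminal position; elsewhere, the mover wins exactly when some move hands the opponent an L position.
No move ever increases a pile, so every position that can arise here has a ≤ 5 and b ≤ 9; it is enough to label the cells with 0 ≤ a ≤ 5 and 0 ≤ b ≤ 9.
Every move lowers a or b (never raises either), so fill the grid row by row in increasing a, and left to right within a row: each cell's successors are then already labelled.
      b=0  b=1  b=2  b=3  b=4  b=5  b=6  b=7  b=8  b=9
a=0:    L    L    L    W    W    W    W    L    L    L
a=1:    W    W    W    W    L    L    L    W    W    W
a=2:    L    L    L    W    W    W    W    W    L    L
a=3:    W    W    W    W    L    L    L    W    W    W
a=4:    L    L    L    W    W    W    W    W    L    L
a=5:    W    W    W    W    L    L    L    W    W    W
Cells with no legal move (terminal, hence L): (0,0), (0,1), (0,2).
The remaining L cells, each justified by listing all of its moves:
(0,7): only reaches (0,4)(W), (0,3)(W), all W → L
(0,8): only reaches (0,5)(W), (0,4)(W), all W → L
(0,9): only reaches (0,6)(W), (0,5)(W), all W → L
(1,4): only reaches (0,4)(W), (1,1)(W), (1,0)(W), (0,3)(W), all W → L
(1,5): only reaches (0,5)(W), (1,2)(W), (1,1)(W), (0,4)(W), all W → L
(1,6): only reaches (0,6)(W), (1,3)(W), (1,2)(W), (0,5)(W), all W → L
(2,0): only reaches (1,0)(W), which is W → L
(2,1): only reaches (1,1)(W), (1,0)(W), all W → L
(2,2): only reaches (1,2)(W), (1,1)(W), all W → L
(2,8): only reaches (1,8)(W), (2,5)(W), (2,4)(W), (1,7)(W), all W → L
(2,9): only reaches (1,9)(W), (2,6)(W), (2,5)(W), (1,8)(W), all W → L
(3,4): only reaches (2,4)(W), (3,1)(W), (3,0)(W), (2,3)(W), all W → L
(3,5): only reaches (2,5)(W), (3,2)(W), (3,1)(W), (2,4)(W), all W → L
(3,6): only reaches (2,6)(W), (3,3)(W), (3,2)(W), (2,5)(W), all W → L
(4,0): only reaches (3,0)(W), which is W → L
(4,1): only reaches (3,1)(W), (3,0)(W), all W → L
(4,2): only reaches (3,2)(W), (3,1)(W), all W → L
(4,8): only reaches (3,8)(W), (4,5)(W), (4,4)(W), (3,7)(W), all W → L
(4,9): only reaches (3,9)(W), (4,6)(W), (4,5)(W), (3,8)(W), all W → L
(5,4): only reaches (4,4)(W), (5,1)(W), (5,0)(W), (4,3)(W), all W → L
(5,5): only reaches (4,5)(W), (5,2)(W), (5,1)(W), (4,4)(W), all W → L
(5,6): only reaches (4,6)(W), (5,3)(W), (5,2)(W), (4,5)(W), all W → L
Every other cell has at least one move into one of the L cells above, so it is W.
(2,9): one of the L cells justified above, so L
(5,9): the move to (4,9) reaches an L cell, so W
(2,0): one of the L cells justified above, so L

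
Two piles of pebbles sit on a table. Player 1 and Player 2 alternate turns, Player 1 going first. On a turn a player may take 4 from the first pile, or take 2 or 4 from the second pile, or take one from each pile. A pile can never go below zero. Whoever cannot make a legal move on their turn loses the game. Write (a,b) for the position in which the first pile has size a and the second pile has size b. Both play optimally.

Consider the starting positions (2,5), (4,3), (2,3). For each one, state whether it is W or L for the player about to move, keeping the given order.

Build the W/L table. Terminal = L. A non-terminal position is W if it has a move to some L; otherwise it is L.
No move ever increases a pile, so every position that can arise here has a ≤ 4 and b ≤ 5; it is enough to label the cells with 0 ≤ a ≤ 4 and 0 ≤ b ≤ 5.
Every move lowers a or b (never raises either), so fill the grid row by row in increasing a, and left to right within a row: each cell's successors are then already labelled.
      b=0  b=1  b=2  b=3  b=4  b=5
a=0:    L    L    W    W    W    W
a=1:    L    W    W    L    W    W
a=2:    L    W    W    L    W    W
a=3:    L    W    W    L    W    W
a=4:    W    W    L    L    W    W
Cells with no legal move (terminal, hence L): (0,0), (0,1), (1,0), (2,0), (3,0).
The remaining L cells, each justified by listing all of its moves:
(1,3): moves to (1,1)(W), (0,2)(W); every one is W ⇒ L
(2,3): moves to (2,1)(W), (1,2)(W); every one is W ⇒ L
(3,3): moves to (3,1)(W), (2,2)(W); every one is W ⇒ L
(4,2): moves to (0,2)(W), (4,0)(W), (3,1)(W); every one is W ⇒ L
(4,3): moves to (0,3)(W), (4,1)(W), (3,2)(W); every one is W ⇒ L
Every other cell has at least one move into one of the L cells above, so it is W.
(2,5): the move to (2,3) reaches an L cell, so W
(4,3): one of the L cells justified above, so L
(2,3): one of the L cells justified above, so L

(2,5): W, (4,3): L, (2,3): L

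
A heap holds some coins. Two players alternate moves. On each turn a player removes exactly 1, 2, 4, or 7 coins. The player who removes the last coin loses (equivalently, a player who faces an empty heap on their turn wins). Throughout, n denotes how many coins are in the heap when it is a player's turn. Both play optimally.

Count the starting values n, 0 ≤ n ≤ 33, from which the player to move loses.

11

Classify positions by backward induction: terminal positions (no move available) are W. From any other position, the mover wins iff some move reaches an L.
n=0: no move; the opponent has just taken the last coin and therefore loses → W
n=1: the only move is to 0(W), a W ⇒ L
n=2: can move to 1, which is L ⇒ W
n=3: can move to 1, which is L ⇒ W
n=4: moves to 3(W), 2(W), 0(W); every one is W ⇒ L
n=5: can move to 4, which is L ⇒ W
n=6: can move to 4, which is L ⇒ W
n=7: moves to 6(W), 5(W), 3(W), 0(W); every one is W ⇒ L
n=8: can move to 7, which is L ⇒ W
n=9: can move to 7, which is L ⇒ W
n=10: moves to 9(W), 8(W), 6(W), 3(W); every one is W ⇒ L
n=11: can move to 10, which is L ⇒ W
n=12: can move to 10, which is L ⇒ W
n=13: moves to 12(W), 11(W), 9(W), 6(W); every one is W ⇒ L
n=14: can move to 13, which is L ⇒ W
n=15: can move to 13, which is L ⇒ W
n=16: moves to 15(W), 14(W), 12(W), 9(W); every one is W ⇒ L
n=17: can move to 16, which is L ⇒ W
n=18: can move to 16, which is L ⇒ W
n=19: moves to 18(W), 17(W), 15(W), 12(W); every one is W ⇒ L
n=20: can move to 19, which is L ⇒ W
n=21: can move to 19, which is L ⇒ W
n=22: moves to 21(W), 20(W), 18(W), 15(W); every one is W ⇒ L
n=23: can move to 22, which is L ⇒ W
n=24: can move to 22, which is L ⇒ W
n=25: moves to 24(W), 23(W), 21(W), 18(W); every one is W ⇒ L
n=26: can move to 25, which is L ⇒ W
n=27: can move to 25, which is L ⇒ W
n=28: moves to 27(W), 26(W), 24(W), 21(W); every one is W ⇒ L
n=29: can move to 28, which is L ⇒ W
n=30: can move to 28, which is L ⇒ W
n=31: moves to 30(W), 29(W), 27(W), 24(W); every one is W ⇒ L
n=32: can move to 31, which is L ⇒ W
n=33: can move to 31, which is L ⇒ W
L entries with 0 ≤ n ≤ 33: n = 1, 4, 7, 10, 13, 16, 19, 22, 25, 28, 31; that makes 11.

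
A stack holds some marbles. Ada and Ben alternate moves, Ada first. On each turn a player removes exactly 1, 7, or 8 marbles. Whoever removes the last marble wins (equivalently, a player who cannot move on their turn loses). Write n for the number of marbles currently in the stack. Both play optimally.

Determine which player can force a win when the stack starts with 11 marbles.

Label each position W (a win for the player to move) or L (a loss). A position with no legal move is L; any other position is W exactly when some move reaches an L, and L when every move reaches a W.
n=0: no move → L
n=1: reaches L-position 0 → W
n=2: only reaches 1(W), which is W → L
n=3: reaches L-position 2 → W
n=4: only reaches 3(W), which is W → L
n=5: reaches L-position 4 → W
n=6: only reaches 5(W), which is W → L
n=7: reaches L-position 6 → W
n=8: reaches L-position 0 → W
n=9: reaches L-position 2 → W
n=10: reaches L-position 2 → W
n=11: reaches L-position 4 → W
The starting position 11 is W: Ada should remove 7, leaving 4, handing over an L position.

Ada wins.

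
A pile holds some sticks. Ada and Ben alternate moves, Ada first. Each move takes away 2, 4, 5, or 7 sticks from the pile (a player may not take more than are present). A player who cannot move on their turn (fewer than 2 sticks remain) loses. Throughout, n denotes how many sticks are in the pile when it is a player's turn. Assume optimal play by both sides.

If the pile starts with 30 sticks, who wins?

Positions with no move are L. A position that does have a move is losing for the player to move precisely when every available move leads to a winning position for the opponent. Fill in the labels:
n=0: no move → L
n=1: no move → L
n=2: can move to 0, which is L ⇒ W
n=3: can move to 1, which is L ⇒ W
n=4: can move to 0, which is L ⇒ W
n=5: can move to 1, which is L ⇒ W
n=6: can move to 1, which is L ⇒ W
n=7: can move to 0, which is L ⇒ W
n=8: can move to 1, which is L ⇒ W
n=9: moves to 7(W), 5(W), 4(W), 2(W); every one is W ⇒ L
n=10: moves to 8(W), 6(W), 5(W), 3(W); every one is W ⇒ L
n=11: can move to 9, which is L ⇒ W
n=12: can move to 10, which is L ⇒ W
n=13: can move to 9, which is L ⇒ W
n=14: can move to 10, which is L ⇒ W
n=15: can move to 10, which is L ⇒ W
n=16: can move to 9, which is L ⇒ W
n=17: can move to 10, which is L ⇒ W
n=18: moves to 16(W), 14(W), 13(W), 11(W); every one is W ⇒ L
n=19: moves to 17(W), 15(W), 14(W), 12(W); every one is W ⇒ L
n=20: can move to 18, which is L ⇒ W
n=21: can move to 19, which is L ⇒ W
n=22: can move to 18, which is L ⇒ W
n=23: can move to 19, which is L ⇒ W
n=24: can move to 19, which is L ⇒ W
n=25: can move to 18, which is L ⇒ W
n=26: can move to 19, which is L ⇒ W
n=27: moves to 25(W), 23(W), 22(W), 20(W); every one is W ⇒ L
n=28: moves to 26(W), 24(W), 23(W), 21(W); every one is W ⇒ L
n=29: can move to 27, which is L ⇒ W
n=30: can move to 28, which is L ⇒ W
From 30 Ada can remove 2, leaving 28, reaching an L position.

Ada wins.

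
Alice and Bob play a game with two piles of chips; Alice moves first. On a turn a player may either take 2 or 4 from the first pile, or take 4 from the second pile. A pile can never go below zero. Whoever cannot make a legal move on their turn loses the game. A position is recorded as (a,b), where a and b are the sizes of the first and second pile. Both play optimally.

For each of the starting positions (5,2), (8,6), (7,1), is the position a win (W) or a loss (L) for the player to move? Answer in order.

Use the standard recursion: the mover loses at a terminal position; elsewhere, the mover wins exactly when some move hands the opponent an L position.
No move ever increases a pile, so every position that can arise here has a ≤ 8 and b ≤ 6; it is enough to label the cells with 0 ≤ a ≤ 8 and 0 ≤ b ≤ 6.
Every move lowers a or b (never raises either), so fill the grid row by row in increasing a, and left to right within a row: each cell's successors are then already labelled.
      b=0  b=1  b=2  b=3  b=4  b=5  b=6
a=0:    L    L    L    L    W    W    W
a=1:    L    L    L    L    W    W    W
a=2:    W    W    W    W    L    L    L
a=3:    W    W    W    W    L    L    L
a=4:    W    W    W    W    W    W    W
a=5:    W    W    W    W    W    W    W
a=6:    L    L    L    L    W    W    W
a=7:    L    L    L    L    W    W    W
a=8:    W    W    W    W    L    L    L
Cells with no legal move (terminal, hence L): (0,0), (0,1), (0,2), (0,3), (1,0), (1,1), (1,2), (1,3).
The remaining L cells, each justified by listing all of its moves:
(2,4): L (options (0,4)(W), (2,0)(W) are all W)
(2,5): L (options (0,5)(W), (2,1)(W) are all W)
(2,6): L (options (0,6)(W), (2,2)(W) are all W)
(3,4): L (options (1,4)(W), (3,0)(W) are all W)
(3,5): L (options (1,5)(W), (3,1)(W) are all W)
(3,6): L (options (1,6)(W), (3,2)(W) are all W)
(6,0): L (options (4,0)(W), (2,0)(W) are all W)
(6,1): L (options (4,1)(W), (2,1)(W) are all W)
(6,2): L (options (4,2)(W), (2,2)(W) are all W)
(6,3): L (options (4,3)(W), (2,3)(W) are all W)
(7,0): L (options (5,0)(W), (3,0)(W) are all W)
(7,1): L (options (5,1)(W), (3,1)(W) are all W)
(7,2): L (options (5,2)(W), (3,2)(W) are all W)
(7,3): L (options (5,3)(W), (3,3)(W) are all W)
(8,4): L (options (6,4)(W), (4,4)(W), (8,0)(W) are all W)
(8,5): L (options (6,5)(W), (4,5)(W), (8,1)(W) are all W)
(8,6): L (options (6,6)(W), (4,6)(W), (8,2)(W) are all W)
Every other cell has at least one move into one of the L cells above, so it is W.
(5,2): the move to (1,2) reaches an L cell, so W
(8,6): one of the L cells justified above, so L
(7,1): one of the L cells justified above, so L

(5,2): W, (8,6): L, (7,1): L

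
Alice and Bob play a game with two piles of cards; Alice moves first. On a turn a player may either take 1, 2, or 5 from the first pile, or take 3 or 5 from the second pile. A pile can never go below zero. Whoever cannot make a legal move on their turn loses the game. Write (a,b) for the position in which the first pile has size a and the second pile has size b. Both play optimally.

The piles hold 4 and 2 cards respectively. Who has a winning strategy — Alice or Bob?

Alice wins.

Classify positions by backward induction: terminal positions (no move available) are L. From any other position, the mover wins iff some move reaches an L.
No move ever increases a pile, so every position that can arise here has a ≤ 4 and b ≤ 2; it is enough to label the cells with 0 ≤ a ≤ 4 and 0 ≤ b ≤ 2.
Every move lowers a or b (never raises either), so fill the grid row by row in increasing a, and left to right within a row: each cell's successors are then already labelled.
      b=0  b=1  b=2
a=0:    L    L    L
a=1:    W    W    W
a=2:    W    W    W
a=3:    L    L    L
a=4:    W    W    W
Cells with no legal move (terminal, hence L): (0,0), (0,1), (0,2).
The remaining L cells, each justified by listing all of its moves:
(3,0): moves to (2,0)(W), (1,0)(W); every one is W ⇒ L
(3,1): moves to (2,1)(W), (1,1)(W); every one is W ⇒ L
(3,2): moves to (2,2)(W), (1,2)(W); every one is W ⇒ L
Every other cell has at least one move into one of the L cells above, so it is W.
The starting position (4,2) is W: Alice should move to (3,2), handing over an L position.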